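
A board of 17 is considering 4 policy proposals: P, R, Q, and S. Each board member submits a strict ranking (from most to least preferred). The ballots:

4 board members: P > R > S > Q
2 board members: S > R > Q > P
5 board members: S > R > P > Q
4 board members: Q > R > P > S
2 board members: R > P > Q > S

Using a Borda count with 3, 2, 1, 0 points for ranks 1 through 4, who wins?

R

P: 4·3 + 2·0 + 5·1 + 4·1 + 2·2 = 25
R: 4·2 + 2·2 + 5·2 + 4·2 + 2·3 = 36
Q: 4·0 + 2·1 + 5·0 + 4·3 + 2·1 = 16
S: 4·1 + 2·3 + 5·3 + 4·0 + 2·0 = 25
R has the highest Borda score (36).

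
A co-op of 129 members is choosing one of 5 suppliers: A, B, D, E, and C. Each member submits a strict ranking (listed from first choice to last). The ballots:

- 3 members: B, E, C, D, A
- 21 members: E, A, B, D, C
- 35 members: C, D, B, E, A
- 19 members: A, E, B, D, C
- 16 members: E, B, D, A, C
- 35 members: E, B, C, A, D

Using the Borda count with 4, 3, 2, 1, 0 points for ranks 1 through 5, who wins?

E

A: 3·0 + 21·3 + 35·0 + 19·4 + 16·1 + 35·1 = 190
B: 3·4 + 21·2 + 35·2 + 19·2 + 16·3 + 35·3 = 315
D: 3·1 + 21·1 + 35·3 + 19·1 + 16·2 + 35·0 = 180
E: 3·3 + 21·4 + 35·1 + 19·3 + 16·4 + 35·4 = 389
C: 3·2 + 21·0 + 35·4 + 19·0 + 16·0 + 35·2 = 216
E has the highest Borda score (389).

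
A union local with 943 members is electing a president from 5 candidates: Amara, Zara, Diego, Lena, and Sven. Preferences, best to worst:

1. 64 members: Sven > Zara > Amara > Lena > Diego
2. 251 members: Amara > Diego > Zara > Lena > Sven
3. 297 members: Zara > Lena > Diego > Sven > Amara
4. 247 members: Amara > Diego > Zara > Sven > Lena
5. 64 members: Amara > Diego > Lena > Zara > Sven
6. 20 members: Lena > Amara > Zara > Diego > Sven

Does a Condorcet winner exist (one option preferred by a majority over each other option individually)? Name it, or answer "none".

Amara

Amara vs Zara: 582–361 for Amara.
Amara vs Diego: 646–297 for Amara.
Amara vs Lena: 626–317 for Amara.
Amara vs Sven: 582–361 for Amara.
Amara beats every other option head-to-head.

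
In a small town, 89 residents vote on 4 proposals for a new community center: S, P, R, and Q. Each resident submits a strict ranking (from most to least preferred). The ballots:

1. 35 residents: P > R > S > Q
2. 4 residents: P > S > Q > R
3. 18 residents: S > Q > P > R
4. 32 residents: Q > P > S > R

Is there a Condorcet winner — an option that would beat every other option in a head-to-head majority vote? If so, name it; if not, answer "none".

none

Checking pairwise contests:
P beats S 71–18.
Q beats P 50–39.
S beats R 54–35.
S beats Q 57–32.
Every option loses at least one head-to-head, so there is no Condorcet winner.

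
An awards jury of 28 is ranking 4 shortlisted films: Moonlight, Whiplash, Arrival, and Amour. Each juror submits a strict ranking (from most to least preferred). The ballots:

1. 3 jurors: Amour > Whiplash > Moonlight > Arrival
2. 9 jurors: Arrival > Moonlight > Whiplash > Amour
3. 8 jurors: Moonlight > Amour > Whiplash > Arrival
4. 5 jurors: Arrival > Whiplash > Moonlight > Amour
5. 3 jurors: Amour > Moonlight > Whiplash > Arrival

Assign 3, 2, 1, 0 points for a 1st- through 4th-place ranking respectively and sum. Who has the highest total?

Moonlight: 3·1 + 9·2 + 8·3 + 5·1 + 3·2 = 56
Whiplash: 3·2 + 9·1 + 8·1 + 5·2 + 3·1 = 36
Arrival: 3·0 + 9·3 + 8·0 + 5·3 + 3·0 = 42
Amour: 3·3 + 9·0 + 8·2 + 5·0 + 3·3 = 34
Moonlight has the highest Borda score (56).

Moonlight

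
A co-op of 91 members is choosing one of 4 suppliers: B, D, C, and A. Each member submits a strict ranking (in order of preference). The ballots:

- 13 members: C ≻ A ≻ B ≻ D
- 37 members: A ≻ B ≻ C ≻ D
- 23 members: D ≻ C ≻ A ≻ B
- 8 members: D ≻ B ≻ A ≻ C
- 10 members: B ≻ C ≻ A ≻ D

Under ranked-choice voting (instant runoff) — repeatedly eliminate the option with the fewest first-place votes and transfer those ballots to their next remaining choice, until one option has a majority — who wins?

A

Round 1: B 10, D 31, C 13, A 37. Eliminate B.
Round 2: D 31, C 23, A 37. Eliminate C.
Round 3: D 31, A 60. A has a majority.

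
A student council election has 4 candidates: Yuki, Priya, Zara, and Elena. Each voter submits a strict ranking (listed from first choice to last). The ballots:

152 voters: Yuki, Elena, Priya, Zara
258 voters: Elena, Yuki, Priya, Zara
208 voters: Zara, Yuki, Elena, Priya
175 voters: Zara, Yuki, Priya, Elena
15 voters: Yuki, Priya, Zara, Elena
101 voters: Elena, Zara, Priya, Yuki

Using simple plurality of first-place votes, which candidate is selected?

Zara

First-place votes: Yuki 167, Priya 0, Zara 383, Elena 359.
Zara has the most first-place votes.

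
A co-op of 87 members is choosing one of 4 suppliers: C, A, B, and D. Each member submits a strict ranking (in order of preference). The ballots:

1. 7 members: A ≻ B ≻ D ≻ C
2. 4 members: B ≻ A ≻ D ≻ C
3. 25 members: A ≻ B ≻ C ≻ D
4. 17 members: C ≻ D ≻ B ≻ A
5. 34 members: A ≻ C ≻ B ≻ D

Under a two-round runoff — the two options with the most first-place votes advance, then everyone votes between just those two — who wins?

Round 1 first-place votes: C 17, A 66, B 4, D 0.
A and C advance.
Runoff: A is preferred to C by 70 voters; C by 17.
A wins the runoff.

A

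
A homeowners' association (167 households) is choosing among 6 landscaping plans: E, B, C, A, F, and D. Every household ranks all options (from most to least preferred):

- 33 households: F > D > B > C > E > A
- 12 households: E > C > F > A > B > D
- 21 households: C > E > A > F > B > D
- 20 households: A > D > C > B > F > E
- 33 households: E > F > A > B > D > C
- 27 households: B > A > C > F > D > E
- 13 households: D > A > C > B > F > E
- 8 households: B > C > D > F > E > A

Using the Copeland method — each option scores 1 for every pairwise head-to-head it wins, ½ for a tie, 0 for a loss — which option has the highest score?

F

E: beats A; loses to B, C, F, and D → score 1.
B: beats E, C, and D; loses to A and F → score 3.
C: beats E and F; loses to B, A, and D → score 2.
A: beats B, C, and D; loses to E and F → score 3.
F: beats E, B, A, and D; loses to C → score 4.
D: beats E and C; loses to B, A, and F → score 2.
F has the best pairwise record.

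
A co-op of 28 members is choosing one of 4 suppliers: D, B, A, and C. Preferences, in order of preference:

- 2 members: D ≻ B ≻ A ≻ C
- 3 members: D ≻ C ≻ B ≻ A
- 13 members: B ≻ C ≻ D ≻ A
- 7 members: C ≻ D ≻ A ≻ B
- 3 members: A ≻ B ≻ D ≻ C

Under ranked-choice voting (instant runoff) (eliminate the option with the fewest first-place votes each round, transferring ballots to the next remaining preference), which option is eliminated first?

A

Round 1: D 5, B 13, A 3, C 7. Eliminate A.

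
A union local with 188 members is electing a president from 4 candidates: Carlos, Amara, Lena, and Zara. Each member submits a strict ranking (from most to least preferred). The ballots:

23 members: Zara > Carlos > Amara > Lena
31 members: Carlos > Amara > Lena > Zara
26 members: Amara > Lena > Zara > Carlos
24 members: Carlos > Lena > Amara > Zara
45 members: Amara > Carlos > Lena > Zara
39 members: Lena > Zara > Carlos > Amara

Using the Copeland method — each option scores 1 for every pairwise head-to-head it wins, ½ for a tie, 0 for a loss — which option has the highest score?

Carlos

Carlos: beats Amara, Lena, and Zara → score 3.
Amara: beats Lena and Zara; loses to Carlos → score 2.
Lena: beats Zara; loses to Carlos and Amara → score 1.
Zara: loses to Carlos, Amara, and Lena → score 0.
Carlos has the best pairwise record.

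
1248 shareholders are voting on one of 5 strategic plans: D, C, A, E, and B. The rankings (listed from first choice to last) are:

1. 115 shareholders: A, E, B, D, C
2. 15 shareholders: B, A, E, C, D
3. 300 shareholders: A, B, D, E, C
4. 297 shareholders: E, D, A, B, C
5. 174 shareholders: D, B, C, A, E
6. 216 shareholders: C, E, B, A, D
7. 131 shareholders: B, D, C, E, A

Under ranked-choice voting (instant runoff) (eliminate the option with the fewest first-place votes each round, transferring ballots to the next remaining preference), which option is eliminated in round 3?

D

Round 1: D 174, C 216, A 415, E 297, B 146. Eliminate B.
Round 2: D 305, C 216, A 430, E 297. Eliminate C.
Round 3: D 305, A 430, E 513. Eliminate D.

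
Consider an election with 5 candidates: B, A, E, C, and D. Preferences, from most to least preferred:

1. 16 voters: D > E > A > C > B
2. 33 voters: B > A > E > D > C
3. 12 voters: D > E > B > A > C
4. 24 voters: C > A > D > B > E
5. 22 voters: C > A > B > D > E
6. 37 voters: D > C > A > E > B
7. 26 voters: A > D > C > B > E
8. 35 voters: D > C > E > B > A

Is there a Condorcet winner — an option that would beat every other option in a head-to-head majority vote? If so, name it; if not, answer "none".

none

Checking pairwise contests:
A beats B 125–80.
C beats A 118–87.
B beats E 105–100.
D beats C 159–46.
A beats D 105–100.
Every option loses at least one head-to-head, so there is no Condorcet winner.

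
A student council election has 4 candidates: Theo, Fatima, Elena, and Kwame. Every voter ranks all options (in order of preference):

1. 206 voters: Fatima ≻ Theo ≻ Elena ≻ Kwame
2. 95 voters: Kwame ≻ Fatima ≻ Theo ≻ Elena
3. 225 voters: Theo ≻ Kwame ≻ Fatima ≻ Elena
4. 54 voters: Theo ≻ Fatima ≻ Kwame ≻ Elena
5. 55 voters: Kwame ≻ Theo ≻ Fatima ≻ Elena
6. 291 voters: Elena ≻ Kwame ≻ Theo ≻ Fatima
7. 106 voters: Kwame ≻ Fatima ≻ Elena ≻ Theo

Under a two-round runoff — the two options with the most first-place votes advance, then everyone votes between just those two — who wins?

Round 1 first-place votes: Theo 279, Fatima 206, Elena 291, Kwame 256.
Elena and Theo advance.
Runoff: Elena is preferred to Theo by 397 voters; Theo by 635.
Theo wins the runoff.

Theo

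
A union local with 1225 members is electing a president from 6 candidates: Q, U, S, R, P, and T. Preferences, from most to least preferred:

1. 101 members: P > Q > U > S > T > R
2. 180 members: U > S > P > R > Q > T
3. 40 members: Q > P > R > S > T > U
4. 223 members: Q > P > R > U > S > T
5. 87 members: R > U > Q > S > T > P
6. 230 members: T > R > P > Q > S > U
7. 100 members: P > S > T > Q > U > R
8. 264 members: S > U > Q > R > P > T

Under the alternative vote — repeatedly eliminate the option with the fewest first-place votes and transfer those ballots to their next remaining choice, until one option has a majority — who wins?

Q

Round 1: Q 263, U 180, S 264, R 87, P 201, T 230. Eliminate R.
Round 2: Q 263, U 267, S 264, P 201, T 230. Eliminate P.
Round 3: Q 364, U 267, S 364, T 230. Eliminate T.
Round 4: Q 594, U 267, S 364. Eliminate U.
Round 5: Q 681, S 544. Q has a majority.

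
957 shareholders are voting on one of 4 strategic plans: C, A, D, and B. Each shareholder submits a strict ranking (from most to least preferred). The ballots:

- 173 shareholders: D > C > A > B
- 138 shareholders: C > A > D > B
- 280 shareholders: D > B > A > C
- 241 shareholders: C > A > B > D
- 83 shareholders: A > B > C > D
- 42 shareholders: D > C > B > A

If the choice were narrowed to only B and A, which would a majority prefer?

Voters preferring B to A: 322; preferring A to B: 635.
A wins the head-to-head.

A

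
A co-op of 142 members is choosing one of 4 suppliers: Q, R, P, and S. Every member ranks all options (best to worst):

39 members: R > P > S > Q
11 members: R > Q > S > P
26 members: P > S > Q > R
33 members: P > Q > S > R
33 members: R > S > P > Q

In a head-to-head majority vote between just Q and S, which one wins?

Voters preferring Q to S: 44; preferring S to Q: 98.
S wins the head-to-head.

S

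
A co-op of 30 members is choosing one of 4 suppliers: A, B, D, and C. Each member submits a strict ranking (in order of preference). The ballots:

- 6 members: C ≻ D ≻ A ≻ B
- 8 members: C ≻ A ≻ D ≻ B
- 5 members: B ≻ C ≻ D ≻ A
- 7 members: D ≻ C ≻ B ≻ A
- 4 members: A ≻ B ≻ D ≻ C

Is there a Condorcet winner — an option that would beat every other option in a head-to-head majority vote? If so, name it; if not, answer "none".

C vs A: 26–4 for C.
C vs B: 21–9 for C.
C vs D: 19–11 for C.
C beats every other option head-to-head.

C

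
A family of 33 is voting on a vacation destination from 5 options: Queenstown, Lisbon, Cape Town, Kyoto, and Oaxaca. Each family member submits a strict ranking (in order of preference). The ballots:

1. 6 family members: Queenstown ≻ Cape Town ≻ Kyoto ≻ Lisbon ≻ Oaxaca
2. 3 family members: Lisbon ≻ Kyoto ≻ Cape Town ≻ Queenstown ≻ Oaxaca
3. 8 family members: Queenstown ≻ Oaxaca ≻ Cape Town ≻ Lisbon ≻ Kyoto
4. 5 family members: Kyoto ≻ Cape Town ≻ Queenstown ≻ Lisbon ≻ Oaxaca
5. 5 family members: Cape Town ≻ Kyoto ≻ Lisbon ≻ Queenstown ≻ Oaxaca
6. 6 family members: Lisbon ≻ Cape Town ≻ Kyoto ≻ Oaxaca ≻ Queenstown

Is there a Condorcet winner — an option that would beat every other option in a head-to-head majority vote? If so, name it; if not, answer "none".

Cape Town

Cape Town vs Queenstown: 19–14 for Cape Town.
Cape Town vs Lisbon: 24–9 for Cape Town.
Cape Town vs Kyoto: 25–8 for Cape Town.
Cape Town vs Oaxaca: 25–8 for Cape Town.
Cape Town beats every other option head-to-head.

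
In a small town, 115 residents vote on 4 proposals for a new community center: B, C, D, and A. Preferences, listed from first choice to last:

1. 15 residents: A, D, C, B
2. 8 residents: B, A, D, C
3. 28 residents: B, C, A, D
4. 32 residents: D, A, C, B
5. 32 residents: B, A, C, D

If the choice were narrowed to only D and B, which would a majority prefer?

B

Voters preferring D to B: 47; preferring B to D: 68.
B wins the head-to-head.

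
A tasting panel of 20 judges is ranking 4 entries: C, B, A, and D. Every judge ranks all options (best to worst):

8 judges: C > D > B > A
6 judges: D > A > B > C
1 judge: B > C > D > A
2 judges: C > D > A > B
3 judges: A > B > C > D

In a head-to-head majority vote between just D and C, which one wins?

Voters preferring D to C: 6; preferring C to D: 14.
C wins the head-to-head.

C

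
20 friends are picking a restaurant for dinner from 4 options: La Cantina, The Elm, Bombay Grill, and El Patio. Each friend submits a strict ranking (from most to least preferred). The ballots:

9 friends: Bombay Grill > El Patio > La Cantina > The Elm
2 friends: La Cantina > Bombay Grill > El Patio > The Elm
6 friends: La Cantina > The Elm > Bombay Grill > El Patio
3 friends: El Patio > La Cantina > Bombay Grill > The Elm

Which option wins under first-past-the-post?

Bombay Grill

First-place votes: La Cantina 8, The Elm 0, Bombay Grill 9, El Patio 3.
Bombay Grill has the most first-place votes.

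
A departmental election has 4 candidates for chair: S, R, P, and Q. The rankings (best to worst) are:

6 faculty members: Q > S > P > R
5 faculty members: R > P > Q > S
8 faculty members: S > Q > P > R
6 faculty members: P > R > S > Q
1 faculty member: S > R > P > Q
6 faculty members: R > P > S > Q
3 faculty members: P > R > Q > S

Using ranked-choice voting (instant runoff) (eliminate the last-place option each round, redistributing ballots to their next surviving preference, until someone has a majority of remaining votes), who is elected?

Round 1: S 9, R 11, P 9, Q 6. Eliminate Q.
Round 2: S 15, R 11, P 9. Eliminate P.
Round 3: S 15, R 20. R has a majority.

R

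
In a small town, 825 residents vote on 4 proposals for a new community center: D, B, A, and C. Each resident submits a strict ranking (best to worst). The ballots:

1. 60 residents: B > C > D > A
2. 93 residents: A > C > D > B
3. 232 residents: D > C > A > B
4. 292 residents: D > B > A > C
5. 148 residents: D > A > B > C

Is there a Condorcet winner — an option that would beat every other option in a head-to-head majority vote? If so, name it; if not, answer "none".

D

D vs B: 765–60 for D.
D vs A: 732–93 for D.
D vs C: 672–153 for D.
D beats every other option head-to-head.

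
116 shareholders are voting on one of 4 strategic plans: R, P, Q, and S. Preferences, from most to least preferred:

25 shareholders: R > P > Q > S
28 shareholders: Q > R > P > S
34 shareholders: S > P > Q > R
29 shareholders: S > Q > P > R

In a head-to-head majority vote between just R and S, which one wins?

S

Voters preferring R to S: 53; preferring S to R: 63.
S wins the head-to-head.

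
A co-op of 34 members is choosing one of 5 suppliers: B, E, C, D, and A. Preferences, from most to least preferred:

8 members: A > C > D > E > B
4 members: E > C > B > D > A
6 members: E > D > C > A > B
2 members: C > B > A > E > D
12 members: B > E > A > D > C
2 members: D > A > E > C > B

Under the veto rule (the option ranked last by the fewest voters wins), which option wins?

E

Last-place votes: B 16, E 0, C 12, D 2, A 4.
E is ranked last by the fewest voters, so E wins.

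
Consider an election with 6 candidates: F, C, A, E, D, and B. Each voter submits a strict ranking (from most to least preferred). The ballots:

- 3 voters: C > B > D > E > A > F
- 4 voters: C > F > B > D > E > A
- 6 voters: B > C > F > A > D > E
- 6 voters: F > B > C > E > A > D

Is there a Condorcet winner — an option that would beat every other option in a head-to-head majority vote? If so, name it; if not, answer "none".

none

Checking pairwise contests:
C beats F 13–6.
B beats C 12–7.
F beats A 16–3.
F beats E 16–3.
F beats D 16–3.
F beats B 10–9.
Every option loses at least one head-to-head, so there is no Condorcet winner.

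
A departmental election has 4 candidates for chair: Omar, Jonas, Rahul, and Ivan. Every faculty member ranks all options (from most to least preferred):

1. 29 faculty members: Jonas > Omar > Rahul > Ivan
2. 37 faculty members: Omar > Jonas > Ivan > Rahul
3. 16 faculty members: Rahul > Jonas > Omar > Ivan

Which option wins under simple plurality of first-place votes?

Omar

First-place votes: Omar 37, Jonas 29, Rahul 16, Ivan 0.
Omar has the most first-place votes.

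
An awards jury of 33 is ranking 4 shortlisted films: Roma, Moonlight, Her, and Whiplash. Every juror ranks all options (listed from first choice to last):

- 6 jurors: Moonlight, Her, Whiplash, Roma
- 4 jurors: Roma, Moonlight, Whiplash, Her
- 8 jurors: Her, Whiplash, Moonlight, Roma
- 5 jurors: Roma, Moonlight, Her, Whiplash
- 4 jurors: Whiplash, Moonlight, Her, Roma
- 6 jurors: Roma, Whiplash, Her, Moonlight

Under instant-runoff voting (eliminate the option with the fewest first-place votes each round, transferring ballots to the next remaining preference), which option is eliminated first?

Round 1: Roma 15, Moonlight 6, Her 8, Whiplash 4. Eliminate Whiplash.

Whiplash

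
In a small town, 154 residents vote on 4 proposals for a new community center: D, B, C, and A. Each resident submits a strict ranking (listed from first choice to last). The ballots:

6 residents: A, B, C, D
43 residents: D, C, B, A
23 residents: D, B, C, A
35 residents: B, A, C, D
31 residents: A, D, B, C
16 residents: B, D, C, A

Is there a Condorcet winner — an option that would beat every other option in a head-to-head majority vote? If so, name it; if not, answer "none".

D vs B: 97–57 for D.
D vs C: 113–41 for D.
D vs A: 82–72 for D.
D beats every other option head-to-head.

D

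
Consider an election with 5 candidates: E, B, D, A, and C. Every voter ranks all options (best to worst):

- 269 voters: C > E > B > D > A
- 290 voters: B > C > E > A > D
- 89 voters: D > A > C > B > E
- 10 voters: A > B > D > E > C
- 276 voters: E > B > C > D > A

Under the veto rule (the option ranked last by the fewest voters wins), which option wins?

B

Last-place votes: E 89, B 0, D 290, A 545, C 10.
B is ranked last by the fewest voters, so B wins.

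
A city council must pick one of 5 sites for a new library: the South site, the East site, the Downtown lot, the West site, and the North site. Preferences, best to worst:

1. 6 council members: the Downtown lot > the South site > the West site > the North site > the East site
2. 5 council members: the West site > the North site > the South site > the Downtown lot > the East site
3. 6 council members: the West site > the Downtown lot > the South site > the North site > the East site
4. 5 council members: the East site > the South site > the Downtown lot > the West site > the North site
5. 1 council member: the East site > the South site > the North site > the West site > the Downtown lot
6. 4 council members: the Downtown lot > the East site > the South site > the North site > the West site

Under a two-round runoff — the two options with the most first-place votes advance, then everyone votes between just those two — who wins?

Round 1 first-place votes: the South site 0, the East site 6, the Downtown lot 10, the West site 11, the North site 0.
the West site and the Downtown lot advance.
Runoff: the West site is preferred to the Downtown lot by 12 voters; the Downtown lot by 15.
the Downtown lot wins the runoff.

the Downtown lot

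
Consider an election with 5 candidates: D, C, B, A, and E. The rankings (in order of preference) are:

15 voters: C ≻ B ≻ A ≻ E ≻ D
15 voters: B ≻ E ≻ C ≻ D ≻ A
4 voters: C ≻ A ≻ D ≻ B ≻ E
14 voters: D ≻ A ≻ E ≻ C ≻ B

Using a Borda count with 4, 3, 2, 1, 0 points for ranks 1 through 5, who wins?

C

D: 15·0 + 15·1 + 4·2 + 14·4 = 79
C: 15·4 + 15·2 + 4·4 + 14·1 = 120
B: 15·3 + 15·4 + 4·1 + 14·0 = 109
A: 15·2 + 15·0 + 4·3 + 14·3 = 84
E: 15·1 + 15·3 + 4·0 + 14·2 = 88
C has the highest Borda score (120).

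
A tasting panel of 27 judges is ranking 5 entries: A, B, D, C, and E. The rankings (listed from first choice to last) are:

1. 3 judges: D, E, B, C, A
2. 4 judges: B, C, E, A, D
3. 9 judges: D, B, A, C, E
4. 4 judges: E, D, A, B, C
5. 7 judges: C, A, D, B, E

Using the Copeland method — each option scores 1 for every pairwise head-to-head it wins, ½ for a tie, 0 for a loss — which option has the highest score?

D

A: beats E; loses to B, D, and C → score 1.
B: beats A, C, and E; loses to D → score 3.
D: beats A, B, C, and E → score 4.
C: beats A and E; loses to B and D → score 2.
E: loses to A, B, D, and C → score 0.
D has the best pairwise record.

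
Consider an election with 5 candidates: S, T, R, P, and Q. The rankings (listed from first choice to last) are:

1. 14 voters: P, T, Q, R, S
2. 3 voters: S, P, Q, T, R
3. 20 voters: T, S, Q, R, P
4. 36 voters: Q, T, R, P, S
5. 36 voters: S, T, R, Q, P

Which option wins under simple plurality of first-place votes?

First-place votes: S 39, T 20, R 0, P 14, Q 36.
S has the most first-place votes.

S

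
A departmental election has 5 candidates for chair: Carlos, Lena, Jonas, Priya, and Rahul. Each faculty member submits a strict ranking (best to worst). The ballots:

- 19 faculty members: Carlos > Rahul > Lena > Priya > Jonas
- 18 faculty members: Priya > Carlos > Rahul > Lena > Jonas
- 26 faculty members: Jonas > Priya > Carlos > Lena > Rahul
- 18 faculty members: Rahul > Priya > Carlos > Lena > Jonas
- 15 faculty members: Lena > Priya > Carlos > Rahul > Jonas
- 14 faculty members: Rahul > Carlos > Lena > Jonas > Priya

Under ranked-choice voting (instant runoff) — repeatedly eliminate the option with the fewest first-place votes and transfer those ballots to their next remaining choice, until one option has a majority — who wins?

Priya

Round 1: Carlos 19, Lena 15, Jonas 26, Priya 18, Rahul 32. Eliminate Lena.
Round 2: Carlos 19, Jonas 26, Priya 33, Rahul 32. Eliminate Carlos.
Round 3: Jonas 26, Priya 33, Rahul 51. Eliminate Jonas.
Round 4: Priya 59, Rahul 51. Priya has a majority.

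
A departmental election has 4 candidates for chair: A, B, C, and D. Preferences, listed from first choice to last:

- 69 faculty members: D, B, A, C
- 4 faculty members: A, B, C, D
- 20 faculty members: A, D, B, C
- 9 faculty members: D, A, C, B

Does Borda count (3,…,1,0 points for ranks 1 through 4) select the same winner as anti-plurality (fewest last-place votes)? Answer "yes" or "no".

no

Borda — scores: A 159, B 166, C 13, D 274. Winner: D.
Anti-plurality — last-place votes: A 0, B 9, C 89, D 4. Winner: A.
The two methods disagree.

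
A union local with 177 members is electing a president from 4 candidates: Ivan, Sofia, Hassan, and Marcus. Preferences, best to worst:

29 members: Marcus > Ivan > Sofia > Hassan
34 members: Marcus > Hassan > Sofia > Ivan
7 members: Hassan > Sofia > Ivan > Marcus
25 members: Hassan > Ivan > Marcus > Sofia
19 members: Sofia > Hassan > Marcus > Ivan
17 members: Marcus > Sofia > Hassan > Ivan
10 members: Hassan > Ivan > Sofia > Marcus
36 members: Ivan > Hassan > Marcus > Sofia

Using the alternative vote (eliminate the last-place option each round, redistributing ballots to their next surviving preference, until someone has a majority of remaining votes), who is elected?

Hassan

Round 1: Ivan 36, Sofia 19, Hassan 42, Marcus 80. Eliminate Sofia.
Round 2: Ivan 36, Hassan 61, Marcus 80. Eliminate Ivan.
Round 3: Hassan 97, Marcus 80. Hassan has a majority.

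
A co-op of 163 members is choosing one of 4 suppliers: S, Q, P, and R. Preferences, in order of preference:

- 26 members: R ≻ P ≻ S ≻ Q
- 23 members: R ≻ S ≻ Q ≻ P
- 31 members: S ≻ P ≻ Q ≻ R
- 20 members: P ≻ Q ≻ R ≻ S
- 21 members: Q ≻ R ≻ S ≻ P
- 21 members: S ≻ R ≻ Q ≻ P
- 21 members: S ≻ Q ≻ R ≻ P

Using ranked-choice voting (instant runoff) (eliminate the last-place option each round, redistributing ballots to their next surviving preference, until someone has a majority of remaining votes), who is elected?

R

Round 1: S 73, Q 21, P 20, R 49. Eliminate P.
Round 2: S 73, Q 41, R 49. Eliminate Q.
Round 3: S 73, R 90. R has a majority.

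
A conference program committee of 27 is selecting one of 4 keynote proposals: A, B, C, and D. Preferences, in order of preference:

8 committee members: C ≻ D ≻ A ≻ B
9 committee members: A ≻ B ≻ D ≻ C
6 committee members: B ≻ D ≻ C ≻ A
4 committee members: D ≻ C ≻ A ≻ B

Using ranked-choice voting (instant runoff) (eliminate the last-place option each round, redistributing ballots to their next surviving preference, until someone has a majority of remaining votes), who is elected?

C

Round 1: A 9, B 6, C 8, D 4. Eliminate D.
Round 2: A 9, B 6, C 12. Eliminate B.
Round 3: A 9, C 18. C has a majority.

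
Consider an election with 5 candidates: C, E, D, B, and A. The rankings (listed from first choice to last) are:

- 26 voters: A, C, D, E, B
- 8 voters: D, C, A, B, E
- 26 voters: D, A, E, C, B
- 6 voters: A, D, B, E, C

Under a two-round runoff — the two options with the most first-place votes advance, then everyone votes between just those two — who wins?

Round 1 first-place votes: C 0, E 0, D 34, B 0, A 32.
D and A advance.
Runoff: D is preferred to A by 34 voters; A by 32.
D wins the runoff.

D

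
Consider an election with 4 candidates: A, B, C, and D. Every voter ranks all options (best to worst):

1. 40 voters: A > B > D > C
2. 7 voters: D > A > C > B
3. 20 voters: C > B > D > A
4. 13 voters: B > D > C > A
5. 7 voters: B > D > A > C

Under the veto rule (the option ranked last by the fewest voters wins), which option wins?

Last-place votes: A 33, B 7, C 47, D 0.
D is ranked last by the fewest voters, so D wins.

D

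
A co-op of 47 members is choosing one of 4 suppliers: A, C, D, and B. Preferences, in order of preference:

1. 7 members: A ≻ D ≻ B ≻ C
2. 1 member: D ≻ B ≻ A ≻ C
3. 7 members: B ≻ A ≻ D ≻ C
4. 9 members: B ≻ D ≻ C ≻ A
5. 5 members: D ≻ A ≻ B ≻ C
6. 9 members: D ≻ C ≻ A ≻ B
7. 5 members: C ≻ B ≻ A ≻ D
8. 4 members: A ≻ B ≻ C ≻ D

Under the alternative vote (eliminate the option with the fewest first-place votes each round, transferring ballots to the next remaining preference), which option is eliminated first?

Round 1: A 11, C 5, D 15, B 16. Eliminate C.

C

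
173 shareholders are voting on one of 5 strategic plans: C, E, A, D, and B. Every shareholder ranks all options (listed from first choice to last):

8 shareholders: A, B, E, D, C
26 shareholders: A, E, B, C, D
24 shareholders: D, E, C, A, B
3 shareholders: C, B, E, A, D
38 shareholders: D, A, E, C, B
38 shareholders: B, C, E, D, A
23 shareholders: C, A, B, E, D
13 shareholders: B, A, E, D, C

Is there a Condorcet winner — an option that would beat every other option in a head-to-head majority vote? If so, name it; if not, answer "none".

none

Checking pairwise contests:
E beats C 109–64.
A beats E 108–65.
C beats A 88–85.
C beats D 90–83.
C beats B 88–85.
Every option loses at least one head-to-head, so there is no Condorcet winner.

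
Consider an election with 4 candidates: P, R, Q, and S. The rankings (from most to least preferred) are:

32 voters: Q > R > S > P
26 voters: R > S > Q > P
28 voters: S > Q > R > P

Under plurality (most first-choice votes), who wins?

Q

First-place votes: P 0, R 26, Q 32, S 28.
Q has the most first-place votes.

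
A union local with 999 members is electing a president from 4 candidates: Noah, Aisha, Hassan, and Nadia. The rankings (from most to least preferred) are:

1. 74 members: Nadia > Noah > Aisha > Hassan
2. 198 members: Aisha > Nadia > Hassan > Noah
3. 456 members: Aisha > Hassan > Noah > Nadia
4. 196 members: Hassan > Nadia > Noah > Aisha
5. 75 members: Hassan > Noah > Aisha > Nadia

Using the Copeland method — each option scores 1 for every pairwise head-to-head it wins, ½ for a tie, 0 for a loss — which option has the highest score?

Aisha

Noah: beats Nadia; loses to Aisha and Hassan → score 1.
Aisha: beats Noah, Hassan, and Nadia → score 3.
Hassan: beats Noah and Nadia; loses to Aisha → score 2.
Nadia: loses to Noah, Aisha, and Hassan → score 0.
Aisha has the best pairwise record.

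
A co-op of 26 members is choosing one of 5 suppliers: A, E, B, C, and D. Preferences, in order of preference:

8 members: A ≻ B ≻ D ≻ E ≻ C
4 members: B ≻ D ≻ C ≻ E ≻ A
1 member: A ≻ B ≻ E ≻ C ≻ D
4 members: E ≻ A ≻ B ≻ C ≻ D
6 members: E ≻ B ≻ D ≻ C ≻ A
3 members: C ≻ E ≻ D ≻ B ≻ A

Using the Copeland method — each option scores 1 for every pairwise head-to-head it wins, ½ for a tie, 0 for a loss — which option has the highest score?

A: ties B, C, and D; loses to E → score 1.5.
E: beats A, C, and D; ties B → score 3.5.
B: beats C and D; ties A and E → score 3.
C: ties A; loses to E, B, and D → score 0.5.
D: beats C; ties A; loses to E and B → score 1.5.
E has the best pairwise record.

E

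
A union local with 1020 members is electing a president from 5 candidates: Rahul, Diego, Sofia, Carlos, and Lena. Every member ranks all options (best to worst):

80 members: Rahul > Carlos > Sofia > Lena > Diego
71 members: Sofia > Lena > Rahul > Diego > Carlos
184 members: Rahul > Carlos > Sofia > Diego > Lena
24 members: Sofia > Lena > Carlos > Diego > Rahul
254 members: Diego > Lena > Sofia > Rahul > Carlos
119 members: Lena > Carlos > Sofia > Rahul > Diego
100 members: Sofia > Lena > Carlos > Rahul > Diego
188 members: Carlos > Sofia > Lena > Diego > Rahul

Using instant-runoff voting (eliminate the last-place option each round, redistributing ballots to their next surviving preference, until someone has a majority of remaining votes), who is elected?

Rahul

Round 1: Rahul 264, Diego 254, Sofia 195, Carlos 188, Lena 119. Eliminate Lena.
Round 2: Rahul 264, Diego 254, Sofia 195, Carlos 307. Eliminate Sofia.
Round 3: Rahul 335, Diego 254, Carlos 431. Eliminate Diego.
Round 4: Rahul 589, Carlos 431. Rahul has a majority.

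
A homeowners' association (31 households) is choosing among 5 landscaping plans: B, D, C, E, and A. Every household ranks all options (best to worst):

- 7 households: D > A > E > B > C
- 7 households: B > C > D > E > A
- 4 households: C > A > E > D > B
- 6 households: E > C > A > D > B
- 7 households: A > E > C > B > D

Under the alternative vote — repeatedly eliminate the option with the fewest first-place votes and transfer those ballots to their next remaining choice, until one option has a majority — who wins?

A

Round 1: B 7, D 7, C 4, E 6, A 7. Eliminate C.
Round 2: B 7, D 7, E 6, A 11. Eliminate E.
Round 3: B 7, D 7, A 17. A has a majority.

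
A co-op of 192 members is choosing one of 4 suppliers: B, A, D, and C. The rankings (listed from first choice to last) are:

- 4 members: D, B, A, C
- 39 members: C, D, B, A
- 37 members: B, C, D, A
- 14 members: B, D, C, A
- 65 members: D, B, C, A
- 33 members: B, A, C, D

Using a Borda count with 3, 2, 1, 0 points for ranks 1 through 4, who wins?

B

B: 4·2 + 39·1 + 37·3 + 14·3 + 65·2 + 33·3 = 429
A: 4·1 + 39·0 + 37·0 + 14·0 + 65·0 + 33·2 = 70
D: 4·3 + 39·2 + 37·1 + 14·2 + 65·3 + 33·0 = 350
C: 4·0 + 39·3 + 37·2 + 14·1 + 65·1 + 33·1 = 303
B has the highest Borda score (429).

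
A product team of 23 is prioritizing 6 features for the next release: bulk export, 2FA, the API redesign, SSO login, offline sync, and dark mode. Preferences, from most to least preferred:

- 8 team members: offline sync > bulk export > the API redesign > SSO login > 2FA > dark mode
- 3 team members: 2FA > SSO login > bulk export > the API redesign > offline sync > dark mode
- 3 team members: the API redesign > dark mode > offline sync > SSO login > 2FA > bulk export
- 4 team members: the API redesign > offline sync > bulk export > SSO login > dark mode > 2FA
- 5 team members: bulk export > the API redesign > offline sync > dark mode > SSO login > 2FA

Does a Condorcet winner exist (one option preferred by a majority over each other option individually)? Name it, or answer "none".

Checking pairwise contests:
offline sync beats bulk export 15–8.
bulk export beats 2FA 17–6.
bulk export beats the API redesign 16–7.
bulk export beats SSO login 17–6.
the API redesign beats offline sync 15–8.
bulk export beats dark mode 20–3.
Every option loses at least one head-to-head, so there is no Condorcet winner.

none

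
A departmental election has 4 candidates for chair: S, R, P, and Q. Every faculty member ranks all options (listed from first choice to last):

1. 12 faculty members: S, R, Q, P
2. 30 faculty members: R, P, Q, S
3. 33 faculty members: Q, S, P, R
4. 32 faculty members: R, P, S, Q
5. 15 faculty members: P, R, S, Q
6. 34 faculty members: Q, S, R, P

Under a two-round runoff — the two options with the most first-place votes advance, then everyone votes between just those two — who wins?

Round 1 first-place votes: S 12, R 62, P 15, Q 67.
Q and R advance.
Runoff: Q is preferred to R by 67 voters; R by 89.
R wins the runoff.

R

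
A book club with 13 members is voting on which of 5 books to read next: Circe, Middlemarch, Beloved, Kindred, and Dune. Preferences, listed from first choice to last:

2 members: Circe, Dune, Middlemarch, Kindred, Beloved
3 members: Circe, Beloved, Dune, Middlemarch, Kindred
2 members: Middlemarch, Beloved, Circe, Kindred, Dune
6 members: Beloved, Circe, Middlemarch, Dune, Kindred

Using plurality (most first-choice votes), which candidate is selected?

First-place votes: Circe 5, Middlemarch 2, Beloved 6, Kindred 0, Dune 0.
Beloved has the most first-place votes.

Beloved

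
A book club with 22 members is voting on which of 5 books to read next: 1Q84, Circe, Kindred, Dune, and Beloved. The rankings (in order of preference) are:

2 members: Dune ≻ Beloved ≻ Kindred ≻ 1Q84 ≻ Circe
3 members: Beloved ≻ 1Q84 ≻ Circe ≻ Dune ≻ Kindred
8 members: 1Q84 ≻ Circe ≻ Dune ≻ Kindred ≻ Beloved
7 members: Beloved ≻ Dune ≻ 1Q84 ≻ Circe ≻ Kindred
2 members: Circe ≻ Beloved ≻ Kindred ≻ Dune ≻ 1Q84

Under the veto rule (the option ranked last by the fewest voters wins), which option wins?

Dune

Last-place votes: 1Q84 2, Circe 2, Kindred 10, Dune 0, Beloved 8.
Dune is ranked last by the fewest voters, so Dune wins.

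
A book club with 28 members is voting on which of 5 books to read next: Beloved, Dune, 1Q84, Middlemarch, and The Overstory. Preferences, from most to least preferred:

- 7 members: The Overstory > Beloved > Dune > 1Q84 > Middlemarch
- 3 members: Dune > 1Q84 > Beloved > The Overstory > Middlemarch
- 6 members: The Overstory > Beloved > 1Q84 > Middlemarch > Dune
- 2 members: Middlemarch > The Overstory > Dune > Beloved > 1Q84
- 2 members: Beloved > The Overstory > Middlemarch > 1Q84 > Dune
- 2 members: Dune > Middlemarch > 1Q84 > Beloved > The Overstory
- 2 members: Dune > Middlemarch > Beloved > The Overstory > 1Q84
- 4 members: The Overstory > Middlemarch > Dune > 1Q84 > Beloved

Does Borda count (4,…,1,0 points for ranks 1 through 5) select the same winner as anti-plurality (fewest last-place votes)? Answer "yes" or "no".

Borda — scores: Beloved 61, Dune 54, 1Q84 38, Middlemarch 42, The Overstory 85. Winner: The Overstory.
Anti-plurality — last-place votes: Beloved 4, Dune 8, 1Q84 4, Middlemarch 10, The Overstory 2. Winner: The Overstory.
The two methods agree.

yes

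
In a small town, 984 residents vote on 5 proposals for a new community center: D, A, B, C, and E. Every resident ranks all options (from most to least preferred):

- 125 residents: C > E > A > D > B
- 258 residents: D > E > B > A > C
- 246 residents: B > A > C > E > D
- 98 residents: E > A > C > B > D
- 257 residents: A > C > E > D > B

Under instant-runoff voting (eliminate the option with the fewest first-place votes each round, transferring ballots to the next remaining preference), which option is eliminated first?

E

Round 1: D 258, A 257, B 246, C 125, E 98. Eliminate E.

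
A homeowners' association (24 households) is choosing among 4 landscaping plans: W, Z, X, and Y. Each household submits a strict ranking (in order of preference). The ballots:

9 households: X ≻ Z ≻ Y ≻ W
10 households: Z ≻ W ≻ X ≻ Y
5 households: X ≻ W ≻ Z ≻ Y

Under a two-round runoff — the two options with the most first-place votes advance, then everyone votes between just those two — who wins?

Round 1 first-place votes: W 0, Z 10, X 14, Y 0.
X and Z advance.
Runoff: X is preferred to Z by 14 voters; Z by 10.
X wins the runoff.

X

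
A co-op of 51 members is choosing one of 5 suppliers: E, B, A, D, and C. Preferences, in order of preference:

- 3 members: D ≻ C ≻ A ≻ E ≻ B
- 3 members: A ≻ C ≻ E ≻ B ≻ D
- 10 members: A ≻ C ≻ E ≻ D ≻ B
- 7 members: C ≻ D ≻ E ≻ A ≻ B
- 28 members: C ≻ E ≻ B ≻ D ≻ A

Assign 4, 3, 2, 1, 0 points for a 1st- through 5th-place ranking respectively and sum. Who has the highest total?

C

E: 3·1 + 3·2 + 10·2 + 7·2 + 28·3 = 127
B: 3·0 + 3·1 + 10·0 + 7·0 + 28·2 = 59
A: 3·2 + 3·4 + 10·4 + 7·1 + 28·0 = 65
D: 3·4 + 3·0 + 10·1 + 7·3 + 28·1 = 71
C: 3·3 + 3·3 + 10·3 + 7·4 + 28·4 = 188
C has the highest Borda score (188).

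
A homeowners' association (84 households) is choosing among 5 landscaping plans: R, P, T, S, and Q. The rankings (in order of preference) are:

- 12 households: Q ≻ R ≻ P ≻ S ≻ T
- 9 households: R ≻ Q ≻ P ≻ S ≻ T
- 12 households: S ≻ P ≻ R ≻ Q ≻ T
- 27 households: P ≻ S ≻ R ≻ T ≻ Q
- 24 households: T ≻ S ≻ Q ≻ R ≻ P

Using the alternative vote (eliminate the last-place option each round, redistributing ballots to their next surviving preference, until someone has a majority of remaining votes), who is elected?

Round 1: R 9, P 27, T 24, S 12, Q 12. Eliminate R.
Round 2: P 27, T 24, S 12, Q 21. Eliminate S.
Round 3: P 39, T 24, Q 21. Eliminate Q.
Round 4: P 60, T 24. P has a majority.

P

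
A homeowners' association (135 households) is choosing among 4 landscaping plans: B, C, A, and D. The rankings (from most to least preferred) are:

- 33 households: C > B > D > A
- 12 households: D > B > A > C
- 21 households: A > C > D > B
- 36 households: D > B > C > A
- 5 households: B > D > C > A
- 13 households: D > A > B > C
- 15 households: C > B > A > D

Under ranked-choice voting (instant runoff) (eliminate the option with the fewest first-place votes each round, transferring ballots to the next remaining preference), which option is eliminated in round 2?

A

Round 1: B 5, C 48, A 21, D 61. Eliminate B.
Round 2: C 48, A 21, D 66. Eliminate A.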